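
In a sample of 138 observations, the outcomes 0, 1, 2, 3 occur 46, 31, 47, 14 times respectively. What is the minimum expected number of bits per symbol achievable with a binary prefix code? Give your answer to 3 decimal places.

Probabilities are the counts divided by 138.
Repeatedly combine the two least-probable nodes; the expected code length is the sum of the merged weights.
merge 7/69 + 31/138 → 15/46
merge 15/46 + 1/3 → 91/138
merge 47/138 + 91/138 → 1
L = 15/46 + 91/138 + 1 = 137/69 ≈ 1.986 bits/symbol.

1.986 bits/symbol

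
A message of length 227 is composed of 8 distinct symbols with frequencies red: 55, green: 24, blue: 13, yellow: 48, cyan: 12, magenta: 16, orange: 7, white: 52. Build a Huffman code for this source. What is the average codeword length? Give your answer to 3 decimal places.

Probabilities are the counts divided by 227.
Repeatedly combine the two least-probable nodes; the expected code length is the sum of the merged weights.
merge 7/227 + 12/227 → 19/227
merge 13/227 + 16/227 → 29/227
merge 19/227 + 24/227 → 43/227
merge 29/227 + 43/227 → 72/227
merge 48/227 + 52/227 → 100/227
merge 55/227 + 72/227 → 127/227
merge 100/227 + 127/227 → 1
L = 19/227 + 29/227 + 43/227 + 72/227 + 100/227 + 127/227 + 1 = 617/227 ≈ 2.718 bits/symbol.

2.718 bits/symbol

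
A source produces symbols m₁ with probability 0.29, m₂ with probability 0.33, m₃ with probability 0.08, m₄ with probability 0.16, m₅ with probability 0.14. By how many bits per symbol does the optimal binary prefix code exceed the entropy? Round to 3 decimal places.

Entropy H = −Σ p log₂ p ≈ 2.1574 bits.
Huffman merges: 2/25+7/50→11/50; 4/25+11/50→19/50; 29/100+33/100→31/50; 19/50+31/50→1. L = 111/50 ≈ 2.2200.
L − H = 2.2200 − 2.1574 = 0.063 bits.

0.063 bits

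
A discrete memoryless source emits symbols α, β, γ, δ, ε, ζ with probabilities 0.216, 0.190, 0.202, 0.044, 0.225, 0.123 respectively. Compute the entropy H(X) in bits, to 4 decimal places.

2.4533 bits

H = −Σ pᵢ log₂ pᵢ.
−0.216·log₂(0.216) = 0.4776
−0.190·log₂(0.190) = 0.4552
−0.202·log₂(0.202) = 0.4661
−0.044·log₂(0.044) = 0.1983
−0.225·log₂(0.225) = 0.4842
−0.123·log₂(0.123) = 0.3719
Sum ≈ 2.4533 → 2.4533 bits.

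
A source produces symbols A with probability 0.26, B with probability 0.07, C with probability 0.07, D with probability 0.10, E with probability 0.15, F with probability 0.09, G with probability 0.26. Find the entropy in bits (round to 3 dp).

H = −Σ pᵢ log₂ pᵢ.
−0.26·log₂(0.26) = 0.5053
−0.07·log₂(0.07) = 0.2686
−0.07·log₂(0.07) = 0.2686
−0.10·log₂(0.10) = 0.3322
−0.15·log₂(0.15) = 0.4105
−0.09·log₂(0.09) = 0.3127
−0.26·log₂(0.26) = 0.5053
Sum ≈ 2.6031 → 2.603 bits.

2.603 bits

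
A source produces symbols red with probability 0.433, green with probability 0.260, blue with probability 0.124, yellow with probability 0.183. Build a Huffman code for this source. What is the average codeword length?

Repeatedly combine the two least-probable nodes; the expected code length is the sum of the merged weights.
merge 31/250 + 183/1000 → 307/1000
merge 13/50 + 307/1000 → 567/1000
merge 433/1000 + 567/1000 → 1
L = 307/1000 + 567/1000 + 1 = 937/500 = 1.874 bits/symbol.

1.874 bits/symbol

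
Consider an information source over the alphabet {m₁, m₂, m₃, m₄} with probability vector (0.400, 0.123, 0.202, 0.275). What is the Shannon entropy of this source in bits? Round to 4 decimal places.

H = −Σ pᵢ log₂ pᵢ.
−0.400·log₂(0.400) = 0.5288
−0.123·log₂(0.123) = 0.3719
−0.202·log₂(0.202) = 0.4661
−0.275·log₂(0.275) = 0.5122
Sum ≈ 1.8789 → 1.8789 bits.

1.8789 bits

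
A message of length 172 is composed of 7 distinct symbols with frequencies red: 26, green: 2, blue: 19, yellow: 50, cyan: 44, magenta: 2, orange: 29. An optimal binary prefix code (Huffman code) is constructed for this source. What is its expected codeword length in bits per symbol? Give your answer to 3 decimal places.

2.442 bits/symbol

Probabilities are the counts divided by 172.
Repeatedly combine the two least-probable nodes; the expected code length is the sum of the merged weights.
merge 1/86 + 1/86 → 1/43
merge 1/43 + 19/172 → 23/172
merge 23/172 + 13/86 → 49/172
merge 29/172 + 11/43 → 73/172
merge 49/172 + 25/86 → 99/172
merge 73/172 + 99/172 → 1
L = 1/43 + 23/172 + 49/172 + 73/172 + 99/172 + 1 = 105/43 ≈ 2.442 bits/symbol.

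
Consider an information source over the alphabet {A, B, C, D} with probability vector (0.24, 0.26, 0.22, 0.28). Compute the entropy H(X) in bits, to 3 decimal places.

1.994 bits

H = −Σ pᵢ log₂ pᵢ.
−0.24·log₂(0.24) = 0.4941
−0.26·log₂(0.26) = 0.5053
−0.22·log₂(0.22) = 0.4806
−0.28·log₂(0.28) = 0.5142
Sum ≈ 1.9942 → 1.994 bits.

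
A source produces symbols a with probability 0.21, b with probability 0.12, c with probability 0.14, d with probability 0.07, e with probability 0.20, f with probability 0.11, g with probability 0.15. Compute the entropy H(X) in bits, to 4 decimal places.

2.7308 bits

H = −Σ pᵢ log₂ pᵢ.
−0.21·log₂(0.21) = 0.4728
−0.12·log₂(0.12) = 0.3671
−0.14·log₂(0.14) = 0.3971
−0.07·log₂(0.07) = 0.2686
−0.20·log₂(0.20) = 0.4644
−0.11·log₂(0.11) = 0.3503
−0.15·log₂(0.15) = 0.4105
Sum ≈ 2.7308 → 2.7308 bits.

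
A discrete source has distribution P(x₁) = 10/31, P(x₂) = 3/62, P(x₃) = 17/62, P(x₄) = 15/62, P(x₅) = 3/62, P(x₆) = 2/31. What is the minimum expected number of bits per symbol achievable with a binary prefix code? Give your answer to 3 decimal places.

2.258 bits/symbol

Repeatedly combine the two least-probable nodes; the expected code length is the sum of the merged weights.
merge 3/62 + 3/62 → 3/31
merge 2/31 + 3/31 → 5/31
merge 5/31 + 15/62 → 25/62
merge 17/62 + 10/31 → 37/62
merge 25/62 + 37/62 → 1
L = 3/31 + 5/31 + 25/62 + 37/62 + 1 = 70/31 ≈ 2.258 bits/symbol.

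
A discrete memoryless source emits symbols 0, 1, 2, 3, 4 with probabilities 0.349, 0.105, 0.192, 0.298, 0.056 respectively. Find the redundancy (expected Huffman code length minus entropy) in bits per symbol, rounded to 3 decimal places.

Entropy H = −Σ p log₂ p ≈ 2.0819 bits.
Huffman merges: 7/125+21/200→161/1000; 161/1000+24/125→353/1000; 149/500+349/1000→647/1000; 353/1000+647/1000→1. L = 2161/1000 ≈ 2.1610.
L − H = 2.1610 − 2.0819 = 0.079 bits.

0.079 bits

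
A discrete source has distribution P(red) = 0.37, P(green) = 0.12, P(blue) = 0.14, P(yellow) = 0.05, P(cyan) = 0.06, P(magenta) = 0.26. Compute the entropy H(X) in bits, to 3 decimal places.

2.260 bits

H = −Σ pᵢ log₂ pᵢ.
−0.37·log₂(0.37) = 0.5307
−0.12·log₂(0.12) = 0.3671
−0.14·log₂(0.14) = 0.3971
−0.05·log₂(0.05) = 0.2161
−0.06·log₂(0.06) = 0.2435
−0.26·log₂(0.26) = 0.5053
Sum ≈ 2.2598 → 2.260 bits.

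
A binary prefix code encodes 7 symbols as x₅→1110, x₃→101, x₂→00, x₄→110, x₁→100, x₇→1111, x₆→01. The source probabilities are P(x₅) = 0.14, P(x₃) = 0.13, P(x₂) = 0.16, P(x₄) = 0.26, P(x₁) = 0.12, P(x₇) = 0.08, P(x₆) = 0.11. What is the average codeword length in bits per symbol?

L̄ = Σ pᵢ·ℓᵢ = 0.14·4 + 0.13·3 + 0.16·2 + 0.26·3 + 0.12·3 + 0.08·4 + 0.11·2 = 2.95 bits/symbol.

2.95 bits/symbol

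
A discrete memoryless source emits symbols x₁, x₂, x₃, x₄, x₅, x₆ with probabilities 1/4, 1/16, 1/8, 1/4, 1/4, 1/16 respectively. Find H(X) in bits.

Each probability is a power of 1/2, so log₂(1/p) is an integer.
H = Σ p·log₂(1/p) = 1/4·2 + 1/16·4 + 1/8·3 + 1/4·2 + 1/4·2 + 1/16·4 = 2.375 bits.

2.375 bits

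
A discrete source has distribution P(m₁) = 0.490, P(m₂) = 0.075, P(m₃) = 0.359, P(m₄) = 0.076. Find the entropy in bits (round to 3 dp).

H = −Σ pᵢ log₂ pᵢ.
−0.490·log₂(0.490) = 0.5043
−0.075·log₂(0.075) = 0.2803
−0.359·log₂(0.359) = 0.5306
−0.076·log₂(0.076) = 0.2826
Sum ≈ 1.5977 → 1.598 bits.

1.598 bits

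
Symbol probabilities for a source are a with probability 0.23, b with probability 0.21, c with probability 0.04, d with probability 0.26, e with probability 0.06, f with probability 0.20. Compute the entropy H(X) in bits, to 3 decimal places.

H = −Σ pᵢ log₂ pᵢ.
−0.23·log₂(0.23) = 0.4877
−0.21·log₂(0.21) = 0.4728
−0.04·log₂(0.04) = 0.1858
−0.26·log₂(0.26) = 0.5053
−0.06·log₂(0.06) = 0.2435
−0.20·log₂(0.20) = 0.4644
Sum ≈ 2.3595 → 2.359 bits.

2.359 bits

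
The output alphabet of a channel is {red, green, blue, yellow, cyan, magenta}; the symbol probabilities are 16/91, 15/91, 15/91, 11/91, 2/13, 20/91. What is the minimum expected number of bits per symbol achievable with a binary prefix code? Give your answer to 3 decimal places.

Repeatedly combine the two least-probable nodes; the expected code length is the sum of the merged weights.
merge 11/91 + 2/13 → 25/91
merge 15/91 + 15/91 → 30/91
merge 16/91 + 20/91 → 36/91
merge 25/91 + 30/91 → 55/91
merge 36/91 + 55/91 → 1
L = 25/91 + 30/91 + 36/91 + 55/91 + 1 = 237/91 ≈ 2.604 bits/symbol.

2.604 bits/symbol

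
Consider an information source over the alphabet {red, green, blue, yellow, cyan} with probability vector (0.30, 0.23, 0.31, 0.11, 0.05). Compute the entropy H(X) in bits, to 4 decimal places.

H = −Σ pᵢ log₂ pᵢ.
−0.30·log₂(0.30) = 0.5211
−0.23·log₂(0.23) = 0.4877
−0.31·log₂(0.31) = 0.5238
−0.11·log₂(0.11) = 0.3503
−0.05·log₂(0.05) = 0.2161
Sum ≈ 2.0989 → 2.0989 bits.

2.0989 bits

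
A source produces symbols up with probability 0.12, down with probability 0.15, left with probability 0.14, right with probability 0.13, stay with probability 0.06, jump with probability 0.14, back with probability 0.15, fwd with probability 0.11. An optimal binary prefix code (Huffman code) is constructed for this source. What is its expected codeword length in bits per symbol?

3 bits/symbol

Repeatedly combine the two least-probable nodes; the expected code length is the sum of the merged weights.
merge 3/50 + 11/100 → 17/100
merge 3/25 + 13/100 → 1/4
merge 7/50 + 7/50 → 7/25
merge 3/20 + 3/20 → 3/10
merge 17/100 + 1/4 → 21/50
merge 7/25 + 3/10 → 29/50
merge 21/50 + 29/50 → 1
L = 17/100 + 1/4 + 7/25 + 3/10 + 21/50 + 29/50 + 1 = 3 bits/symbol.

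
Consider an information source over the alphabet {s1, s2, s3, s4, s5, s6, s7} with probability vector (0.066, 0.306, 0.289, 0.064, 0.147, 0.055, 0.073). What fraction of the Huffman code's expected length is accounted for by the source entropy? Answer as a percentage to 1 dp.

Entropy H = −Σ p log₂ p ≈ 2.4654 bits.
Huffman merges: 11/200+8/125→119/1000; 33/500+73/1000→139/1000; 119/1000+139/1000→129/500; 147/1000+129/500→81/200; 289/1000+153/500→119/200; 81/200+119/200→1. L = 629/250 ≈ 2.5160.
Efficiency = H/L = 2.4654/2.5160 = 98.0%.

98.0%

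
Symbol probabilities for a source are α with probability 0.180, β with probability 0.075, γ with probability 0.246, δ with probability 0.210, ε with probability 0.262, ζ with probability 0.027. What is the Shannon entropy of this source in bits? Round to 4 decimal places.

H = −Σ pᵢ log₂ pᵢ.
−0.180·log₂(0.180) = 0.4453
−0.075·log₂(0.075) = 0.2803
−0.246·log₂(0.246) = 0.4977
−0.210·log₂(0.210) = 0.4728
−0.262·log₂(0.262) = 0.5063
−0.027·log₂(0.027) = 0.1407
Sum ≈ 2.3431 → 2.3431 bits.

2.3431 bits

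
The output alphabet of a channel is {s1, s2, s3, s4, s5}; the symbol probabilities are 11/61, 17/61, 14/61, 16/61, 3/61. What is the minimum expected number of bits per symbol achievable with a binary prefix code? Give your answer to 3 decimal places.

2.230 bits/symbol

Repeatedly combine the two least-probable nodes; the expected code length is the sum of the merged weights.
merge 3/61 + 11/61 → 14/61
merge 14/61 + 14/61 → 28/61
merge 16/61 + 17/61 → 33/61
merge 28/61 + 33/61 → 1
L = 14/61 + 28/61 + 33/61 + 1 = 136/61 ≈ 2.230 bits/symbol.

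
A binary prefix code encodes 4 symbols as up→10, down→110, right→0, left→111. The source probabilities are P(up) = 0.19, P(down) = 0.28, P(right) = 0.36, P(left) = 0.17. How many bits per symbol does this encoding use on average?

L̄ = Σ pᵢ·ℓᵢ = 0.19·2 + 0.28·3 + 0.36·1 + 0.17·3 = 2.09 bits/symbol.

2.09 bits/symbol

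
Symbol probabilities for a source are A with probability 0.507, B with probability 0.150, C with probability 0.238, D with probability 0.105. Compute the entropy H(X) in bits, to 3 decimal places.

H = −Σ pᵢ log₂ pᵢ.
−0.507·log₂(0.507) = 0.4968
−0.150·log₂(0.150) = 0.4105
−0.238·log₂(0.238) = 0.4929
−0.105·log₂(0.105) = 0.3414
Sum ≈ 1.7417 → 1.742 bits.

1.742 bits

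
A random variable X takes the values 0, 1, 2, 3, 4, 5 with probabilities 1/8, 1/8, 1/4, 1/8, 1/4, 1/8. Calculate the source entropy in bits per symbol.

Each probability is a power of 1/2, so log₂(1/p) is an integer.
H = Σ p·log₂(1/p) = 1/8·3 + 1/8·3 + 1/4·2 + 1/8·3 + 1/4·2 + 1/8·3 = 2.5 bits.

2.5 bits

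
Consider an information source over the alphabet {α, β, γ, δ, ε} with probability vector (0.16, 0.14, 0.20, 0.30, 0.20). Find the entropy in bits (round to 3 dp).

H = −Σ pᵢ log₂ pᵢ.
−0.16·log₂(0.16) = 0.4230
−0.14·log₂(0.14) = 0.3971
−0.20·log₂(0.20) = 0.4644
−0.30·log₂(0.30) = 0.5211
−0.20·log₂(0.20) = 0.4644
Sum ≈ 2.2700 → 2.270 bits.

2.270 bits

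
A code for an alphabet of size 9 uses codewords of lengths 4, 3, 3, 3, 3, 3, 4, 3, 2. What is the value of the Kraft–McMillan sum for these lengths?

With common denominator 2^4 = 16: Σ 2^(−ℓᵢ) = 1/16 + 2/16 + 2/16 + 2/16 + 2/16 + 2/16 + 1/16 + 2/16 + 4/16 = 18/16 = 1.125.

1.125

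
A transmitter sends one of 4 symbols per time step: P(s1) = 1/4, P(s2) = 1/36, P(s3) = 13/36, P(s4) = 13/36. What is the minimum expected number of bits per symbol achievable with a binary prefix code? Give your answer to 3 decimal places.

1.917 bits/symbol

Repeatedly combine the two least-probable nodes; the expected code length is the sum of the merged weights.
merge 1/36 + 1/4 → 5/18
merge 5/18 + 13/36 → 23/36
merge 13/36 + 23/36 → 1
L = 5/18 + 23/36 + 1 = 23/12 ≈ 1.917 bits/symbol.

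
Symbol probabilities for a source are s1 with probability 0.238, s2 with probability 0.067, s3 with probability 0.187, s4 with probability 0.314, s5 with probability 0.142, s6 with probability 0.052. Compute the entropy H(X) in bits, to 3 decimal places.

H = −Σ pᵢ log₂ pᵢ.
−0.238·log₂(0.238) = 0.4929
−0.067·log₂(0.067) = 0.2613
−0.187·log₂(0.187) = 0.4523
−0.314·log₂(0.314) = 0.5247
−0.142·log₂(0.142) = 0.3999
−0.052·log₂(0.052) = 0.2218
Sum ≈ 2.3529 → 2.353 bits.

2.353 bits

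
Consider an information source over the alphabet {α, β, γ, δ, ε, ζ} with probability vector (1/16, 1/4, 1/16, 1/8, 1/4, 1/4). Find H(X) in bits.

2.375 bits

Each probability is a power of 1/2, so log₂(1/p) is an integer.
H = Σ p·log₂(1/p) = 1/16·4 + 1/4·2 + 1/16·4 + 1/8·3 + 1/4·2 + 1/4·2 = 2.375 bits.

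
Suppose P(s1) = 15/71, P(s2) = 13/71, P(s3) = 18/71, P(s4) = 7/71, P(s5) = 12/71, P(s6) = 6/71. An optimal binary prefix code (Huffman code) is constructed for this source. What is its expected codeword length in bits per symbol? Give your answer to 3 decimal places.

Repeatedly combine the two least-probable nodes; the expected code length is the sum of the merged weights.
merge 6/71 + 7/71 → 13/71
merge 12/71 + 13/71 → 25/71
merge 13/71 + 15/71 → 28/71
merge 18/71 + 25/71 → 43/71
merge 28/71 + 43/71 → 1
L = 13/71 + 25/71 + 28/71 + 43/71 + 1 = 180/71 ≈ 2.535 bits/symbol.

2.535 bits/symbol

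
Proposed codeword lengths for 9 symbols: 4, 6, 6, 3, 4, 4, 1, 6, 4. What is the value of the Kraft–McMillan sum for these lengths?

0.921875

With common denominator 2^6 = 64: Σ 2^(−ℓᵢ) = 4/64 + 1/64 + 1/64 + 8/64 + 4/64 + 4/64 + 32/64 + 1/64 + 4/64 = 59/64 = 0.921875.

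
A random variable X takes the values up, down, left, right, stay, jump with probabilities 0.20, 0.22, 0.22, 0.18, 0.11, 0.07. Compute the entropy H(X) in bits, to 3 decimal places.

2.490 bits

H = −Σ pᵢ log₂ pᵢ.
−0.20·log₂(0.20) = 0.4644
−0.22·log₂(0.22) = 0.4806
−0.22·log₂(0.22) = 0.4806
−0.18·log₂(0.18) = 0.4453
−0.11·log₂(0.11) = 0.3503
−0.07·log₂(0.07) = 0.2686
Sum ≈ 2.4897 → 2.490 bits.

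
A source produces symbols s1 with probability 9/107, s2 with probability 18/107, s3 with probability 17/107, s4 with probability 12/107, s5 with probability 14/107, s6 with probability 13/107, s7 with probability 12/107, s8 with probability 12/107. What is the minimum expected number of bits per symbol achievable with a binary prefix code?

3 bits/symbol

Repeatedly combine the two least-probable nodes; the expected code length is the sum of the merged weights.
merge 9/107 + 12/107 → 21/107
merge 12/107 + 12/107 → 24/107
merge 13/107 + 14/107 → 27/107
merge 17/107 + 18/107 → 35/107
merge 21/107 + 24/107 → 45/107
merge 27/107 + 35/107 → 62/107
merge 45/107 + 62/107 → 1
L = 21/107 + 24/107 + 27/107 + 35/107 + 45/107 + 62/107 + 1 = 3 bits/symbol.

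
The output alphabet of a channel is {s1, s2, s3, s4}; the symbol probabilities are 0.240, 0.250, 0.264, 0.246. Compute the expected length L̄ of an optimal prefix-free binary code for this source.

2 bits/symbol

Repeatedly combine the two least-probable nodes; the expected code length is the sum of the merged weights.
merge 6/25 + 123/500 → 243/500
merge 1/4 + 33/125 → 257/500
merge 243/500 + 257/500 → 1
L = 243/500 + 257/500 + 1 = 2 bits/symbol.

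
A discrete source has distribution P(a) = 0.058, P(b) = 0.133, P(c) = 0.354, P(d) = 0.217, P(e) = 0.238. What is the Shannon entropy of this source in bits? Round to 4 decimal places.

2.1269 bits

H = −Σ pᵢ log₂ pᵢ.
−0.058·log₂(0.058) = 0.2383
−0.133·log₂(0.133) = 0.3871
−0.354·log₂(0.354) = 0.5304
−0.217·log₂(0.217) = 0.4783
−0.238·log₂(0.238) = 0.4929
Sum ≈ 2.1269 → 2.1269 bits.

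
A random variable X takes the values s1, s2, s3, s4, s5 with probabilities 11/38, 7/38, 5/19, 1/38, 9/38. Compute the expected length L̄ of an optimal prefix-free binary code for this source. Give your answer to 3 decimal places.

2.211 bits/symbol

Repeatedly combine the two least-probable nodes; the expected code length is the sum of the merged weights.
merge 1/38 + 7/38 → 4/19
merge 4/19 + 9/38 → 17/38
merge 5/19 + 11/38 → 21/38
merge 17/38 + 21/38 → 1
L = 4/19 + 17/38 + 21/38 + 1 = 42/19 ≈ 2.211 bits/symbol.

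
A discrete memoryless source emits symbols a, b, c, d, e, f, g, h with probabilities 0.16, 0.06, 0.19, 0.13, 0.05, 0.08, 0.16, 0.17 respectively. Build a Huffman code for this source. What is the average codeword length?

2.92 bits/symbol

Repeatedly combine the two least-probable nodes; the expected code length is the sum of the merged weights.
merge 1/20 + 3/50 → 11/100
merge 2/25 + 11/100 → 19/100
merge 13/100 + 4/25 → 29/100
merge 4/25 + 17/100 → 33/100
merge 19/100 + 19/100 → 19/50
merge 29/100 + 33/100 → 31/50
merge 19/50 + 31/50 → 1
L = 11/100 + 19/100 + 29/100 + 33/100 + 19/50 + 31/50 + 1 = 73/25 = 2.92 bits/symbol.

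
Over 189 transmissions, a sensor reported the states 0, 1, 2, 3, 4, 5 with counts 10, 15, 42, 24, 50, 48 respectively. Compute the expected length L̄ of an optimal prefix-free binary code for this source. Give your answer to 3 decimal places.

Probabilities are the counts divided by 189.
Repeatedly combine the two least-probable nodes; the expected code length is the sum of the merged weights.
merge 10/189 + 5/63 → 25/189
merge 8/63 + 25/189 → 7/27
merge 2/9 + 16/63 → 10/21
merge 7/27 + 50/189 → 11/21
merge 10/21 + 11/21 → 1
L = 25/189 + 7/27 + 10/21 + 11/21 + 1 = 452/189 ≈ 2.392 bits/symbol.

2.392 bits/symbol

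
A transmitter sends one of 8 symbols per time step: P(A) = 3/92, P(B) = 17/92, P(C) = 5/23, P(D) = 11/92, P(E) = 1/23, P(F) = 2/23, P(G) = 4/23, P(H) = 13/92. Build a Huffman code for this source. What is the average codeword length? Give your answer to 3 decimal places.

Repeatedly combine the two least-probable nodes; the expected code length is the sum of the merged weights.
merge 3/92 + 1/23 → 7/92
merge 7/92 + 2/23 → 15/92
merge 11/92 + 13/92 → 6/23
merge 15/92 + 4/23 → 31/92
merge 17/92 + 5/23 → 37/92
merge 6/23 + 31/92 → 55/92
merge 37/92 + 55/92 → 1
L = 7/92 + 15/92 + 6/23 + 31/92 + 37/92 + 55/92 + 1 = 261/92 ≈ 2.837 bits/symbol.

2.837 bits/symbol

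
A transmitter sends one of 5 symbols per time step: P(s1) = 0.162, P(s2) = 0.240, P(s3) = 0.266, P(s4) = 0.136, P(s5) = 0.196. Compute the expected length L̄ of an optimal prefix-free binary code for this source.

Repeatedly combine the two least-probable nodes; the expected code length is the sum of the merged weights.
merge 17/125 + 81/500 → 149/500
merge 49/250 + 6/25 → 109/250
merge 133/500 + 149/500 → 141/250
merge 109/250 + 141/250 → 1
L = 149/500 + 109/250 + 141/250 + 1 = 1149/500 = 2.298 bits/symbol.

2.298 bits/symbol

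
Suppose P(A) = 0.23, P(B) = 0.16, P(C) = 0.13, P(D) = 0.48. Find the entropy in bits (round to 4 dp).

H = −Σ pᵢ log₂ pᵢ.
−0.23·log₂(0.23) = 0.4877
−0.16·log₂(0.16) = 0.4230
−0.13·log₂(0.13) = 0.3826
−0.48·log₂(0.48) = 0.5083
Sum ≈ 1.8016 → 1.8016 bits.

1.8016 bits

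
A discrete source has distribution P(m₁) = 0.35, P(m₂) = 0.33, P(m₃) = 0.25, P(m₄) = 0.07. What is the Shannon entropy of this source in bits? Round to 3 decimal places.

1.826 bits

H = −Σ pᵢ log₂ pᵢ.
−0.35·log₂(0.35) = 0.5301
−0.33·log₂(0.33) = 0.5278
−0.25·log₂(0.25) = 0.5000
−0.07·log₂(0.07) = 0.2686
Sum ≈ 1.8265 → 1.826 bits.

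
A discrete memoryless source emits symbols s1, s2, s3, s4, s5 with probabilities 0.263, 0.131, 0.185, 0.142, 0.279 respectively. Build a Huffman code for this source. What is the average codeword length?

2.273 bits/symbol

Repeatedly combine the two least-probable nodes; the expected code length is the sum of the merged weights.
merge 131/1000 + 71/500 → 273/1000
merge 37/200 + 263/1000 → 56/125
merge 273/1000 + 279/1000 → 69/125
merge 56/125 + 69/125 → 1
L = 273/1000 + 56/125 + 69/125 + 1 = 2273/1000 = 2.273 bits/symbol.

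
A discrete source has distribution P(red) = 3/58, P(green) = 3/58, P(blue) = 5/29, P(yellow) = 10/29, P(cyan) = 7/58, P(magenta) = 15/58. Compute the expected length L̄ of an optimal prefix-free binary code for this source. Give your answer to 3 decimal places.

2.328 bits/symbol

Repeatedly combine the two least-probable nodes; the expected code length is the sum of the merged weights.
merge 3/58 + 3/58 → 3/29
merge 3/29 + 7/58 → 13/58
merge 5/29 + 13/58 → 23/58
merge 15/58 + 10/29 → 35/58
merge 23/58 + 35/58 → 1
L = 3/29 + 13/58 + 23/58 + 35/58 + 1 = 135/58 ≈ 2.328 bits/symbol.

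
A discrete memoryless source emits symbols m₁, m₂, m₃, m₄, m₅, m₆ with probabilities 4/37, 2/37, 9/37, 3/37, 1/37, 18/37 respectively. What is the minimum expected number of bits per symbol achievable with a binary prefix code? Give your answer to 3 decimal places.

Repeatedly combine the two least-probable nodes; the expected code length is the sum of the merged weights.
merge 1/37 + 2/37 → 3/37
merge 3/37 + 3/37 → 6/37
merge 4/37 + 6/37 → 10/37
merge 9/37 + 10/37 → 19/37
merge 18/37 + 19/37 → 1
L = 3/37 + 6/37 + 10/37 + 19/37 + 1 = 75/37 ≈ 2.027 bits/symbol.

2.027 bits/symbol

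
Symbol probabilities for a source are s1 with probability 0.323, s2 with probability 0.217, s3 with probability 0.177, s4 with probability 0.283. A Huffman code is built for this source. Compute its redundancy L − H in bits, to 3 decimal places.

0.038 bits

Entropy H = −Σ p log₂ p ≈ 1.9625 bits.
Huffman merges: 177/1000+217/1000→197/500; 283/1000+323/1000→303/500; 197/500+303/500→1. L = 2 ≈ 2.0000.
L − H = 2.0000 − 1.9625 = 0.038 bits.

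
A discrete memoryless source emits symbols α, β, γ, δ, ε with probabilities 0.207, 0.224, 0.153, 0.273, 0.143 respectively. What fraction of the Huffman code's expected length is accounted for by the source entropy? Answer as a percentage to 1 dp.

Entropy H = −Σ p log₂ p ≈ 2.2808 bits.
Huffman merges: 143/1000+153/1000→37/125; 207/1000+28/125→431/1000; 273/1000+37/125→569/1000; 431/1000+569/1000→1. L = 287/125 ≈ 2.2960.
Efficiency = H/L = 2.2808/2.2960 = 99.3%.

99.3%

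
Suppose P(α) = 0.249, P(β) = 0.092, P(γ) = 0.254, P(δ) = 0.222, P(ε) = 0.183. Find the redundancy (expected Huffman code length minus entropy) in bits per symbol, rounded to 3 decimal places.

0.026 bits

Entropy H = −Σ p log₂ p ≈ 2.2487 bits.
Huffman merges: 23/250+183/1000→11/40; 111/500+249/1000→471/1000; 127/500+11/40→529/1000; 471/1000+529/1000→1. L = 91/40 ≈ 2.2750.
L − H = 2.2750 − 2.2487 = 0.026 bits.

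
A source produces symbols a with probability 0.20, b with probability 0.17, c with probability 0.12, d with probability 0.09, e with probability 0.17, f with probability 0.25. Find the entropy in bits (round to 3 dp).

H = −Σ pᵢ log₂ pᵢ.
−0.20·log₂(0.20) = 0.4644
−0.17·log₂(0.17) = 0.4346
−0.12·log₂(0.12) = 0.3671
−0.09·log₂(0.09) = 0.3127
−0.17·log₂(0.17) = 0.4346
−0.25·log₂(0.25) = 0.5000
Sum ≈ 2.5133 → 2.513 bits.

2.513 bits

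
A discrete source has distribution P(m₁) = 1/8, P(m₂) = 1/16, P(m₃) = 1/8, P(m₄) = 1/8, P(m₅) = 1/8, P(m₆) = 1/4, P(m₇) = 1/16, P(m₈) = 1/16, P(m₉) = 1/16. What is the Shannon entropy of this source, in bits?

3 bits

Each probability is a power of 1/2, so log₂(1/p) is an integer.
H = Σ p·log₂(1/p) = 1/8·3 + 1/16·4 + 1/8·3 + 1/8·3 + 1/8·3 + 1/4·2 + 1/16·4 + 1/16·4 + 1/16·4 = 3 bits.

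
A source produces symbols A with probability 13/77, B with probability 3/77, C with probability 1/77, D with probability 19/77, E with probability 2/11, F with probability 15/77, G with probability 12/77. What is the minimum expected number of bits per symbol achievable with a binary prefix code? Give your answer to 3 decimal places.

2.610 bits/symbol

Repeatedly combine the two least-probable nodes; the expected code length is the sum of the merged weights.
merge 1/77 + 3/77 → 4/77
merge 4/77 + 12/77 → 16/77
merge 13/77 + 2/11 → 27/77
merge 15/77 + 16/77 → 31/77
merge 19/77 + 27/77 → 46/77
merge 31/77 + 46/77 → 1
L = 4/77 + 16/77 + 27/77 + 31/77 + 46/77 + 1 = 201/77 ≈ 2.610 bits/symbol.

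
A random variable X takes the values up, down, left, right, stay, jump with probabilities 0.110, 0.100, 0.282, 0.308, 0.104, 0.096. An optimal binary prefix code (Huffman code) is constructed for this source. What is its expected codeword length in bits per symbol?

2.41 bits/symbol

Repeatedly combine the two least-probable nodes; the expected code length is the sum of the merged weights.
merge 12/125 + 1/10 → 49/250
merge 13/125 + 11/100 → 107/500
merge 49/250 + 107/500 → 41/100
merge 141/500 + 77/250 → 59/100
merge 41/100 + 59/100 → 1
L = 49/250 + 107/500 + 41/100 + 59/100 + 1 = 241/100 = 2.41 bits/symbol.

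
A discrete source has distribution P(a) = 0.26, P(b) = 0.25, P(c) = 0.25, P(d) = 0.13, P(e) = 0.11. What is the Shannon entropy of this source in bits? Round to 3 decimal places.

2.238 bits

H = −Σ pᵢ log₂ pᵢ.
−0.26·log₂(0.26) = 0.5053
−0.25·log₂(0.25) = 0.5000
−0.25·log₂(0.25) = 0.5000
−0.13·log₂(0.13) = 0.3826
−0.11·log₂(0.11) = 0.3503
Sum ≈ 2.2382 → 2.238 bits.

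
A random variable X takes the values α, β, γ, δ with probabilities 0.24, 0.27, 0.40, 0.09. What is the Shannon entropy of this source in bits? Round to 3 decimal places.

1.846 bits

H = −Σ pᵢ log₂ pᵢ.
−0.24·log₂(0.24) = 0.4941
−0.27·log₂(0.27) = 0.5100
−0.40·log₂(0.40) = 0.5288
−0.09·log₂(0.09) = 0.3127
Sum ≈ 1.8456 → 1.846 bits.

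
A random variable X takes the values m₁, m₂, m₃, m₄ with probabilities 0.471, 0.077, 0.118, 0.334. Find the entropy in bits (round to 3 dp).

H = −Σ pᵢ log₂ pᵢ.
−0.471·log₂(0.471) = 0.5116
−0.077·log₂(0.077) = 0.2848
−0.118·log₂(0.118) = 0.3638
−0.334·log₂(0.334) = 0.5284
Sum ≈ 1.6886 → 1.689 bits.

1.689 bits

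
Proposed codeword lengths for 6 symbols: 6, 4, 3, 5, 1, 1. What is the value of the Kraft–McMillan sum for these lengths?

With common denominator 2^6 = 64: Σ 2^(−ℓᵢ) = 1/64 + 4/64 + 8/64 + 2/64 + 32/64 + 32/64 = 79/64 = 1.234375.

1.234375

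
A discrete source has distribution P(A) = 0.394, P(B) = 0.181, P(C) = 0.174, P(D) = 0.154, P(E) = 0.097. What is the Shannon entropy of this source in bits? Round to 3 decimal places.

2.157 bits

H = −Σ pᵢ log₂ pᵢ.
−0.394·log₂(0.394) = 0.5294
−0.181·log₂(0.181) = 0.4463
−0.174·log₂(0.174) = 0.4390
−0.154·log₂(0.154) = 0.4156
−0.097·log₂(0.097) = 0.3265
Sum ≈ 2.1569 → 2.157 bits.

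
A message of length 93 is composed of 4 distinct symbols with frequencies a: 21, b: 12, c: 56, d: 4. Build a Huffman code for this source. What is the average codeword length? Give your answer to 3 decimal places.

Probabilities are the counts divided by 93.
Repeatedly combine the two least-probable nodes; the expected code length is the sum of the merged weights.
merge 4/93 + 4/31 → 16/93
merge 16/93 + 7/31 → 37/93
merge 37/93 + 56/93 → 1
L = 16/93 + 37/93 + 1 = 146/93 ≈ 1.570 bits/symbol.

1.570 bits/symbol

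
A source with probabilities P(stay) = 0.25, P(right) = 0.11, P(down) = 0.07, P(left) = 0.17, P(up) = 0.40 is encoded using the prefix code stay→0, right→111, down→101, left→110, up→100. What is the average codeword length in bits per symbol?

2.5 bits/symbol

L̄ = Σ pᵢ·ℓᵢ = 0.25·1 + 0.11·3 + 0.07·3 + 0.17·3 + 0.40·3 = 2.5 bits/symbol.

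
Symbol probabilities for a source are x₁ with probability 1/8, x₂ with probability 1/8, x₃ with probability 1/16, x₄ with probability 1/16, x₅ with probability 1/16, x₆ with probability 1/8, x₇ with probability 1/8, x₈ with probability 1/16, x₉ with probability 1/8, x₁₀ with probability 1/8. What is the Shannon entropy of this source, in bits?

3.25 bits

Each probability is a power of 1/2, so log₂(1/p) is an integer.
H = Σ p·log₂(1/p) = 1/8·3 + 1/8·3 + 1/16·4 + 1/16·4 + 1/16·4 + 1/8·3 + 1/8·3 + 1/16·4 + 1/8·3 + 1/8·3 = 3.25 bits.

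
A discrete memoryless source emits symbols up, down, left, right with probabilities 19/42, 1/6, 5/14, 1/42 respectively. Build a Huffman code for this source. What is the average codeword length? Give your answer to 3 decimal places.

1.738 bits/symbol

Repeatedly combine the two least-probable nodes; the expected code length is the sum of the merged weights.
merge 1/42 + 1/6 → 4/21
merge 4/21 + 5/14 → 23/42
merge 19/42 + 23/42 → 1
L = 4/21 + 23/42 + 1 = 73/42 ≈ 1.738 bits/symbol.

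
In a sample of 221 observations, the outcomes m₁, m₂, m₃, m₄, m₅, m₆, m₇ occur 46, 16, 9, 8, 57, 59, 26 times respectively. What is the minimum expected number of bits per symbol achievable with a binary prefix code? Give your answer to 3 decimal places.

Probabilities are the counts divided by 221.
Repeatedly combine the two least-probable nodes; the expected code length is the sum of the merged weights.
merge 8/221 + 9/221 → 1/13
merge 16/221 + 1/13 → 33/221
merge 2/17 + 33/221 → 59/221
merge 46/221 + 57/221 → 103/221
merge 59/221 + 59/221 → 118/221
merge 103/221 + 118/221 → 1
L = 1/13 + 33/221 + 59/221 + 103/221 + 118/221 + 1 = 551/221 ≈ 2.493 bits/symbol.

2.493 bits/symbol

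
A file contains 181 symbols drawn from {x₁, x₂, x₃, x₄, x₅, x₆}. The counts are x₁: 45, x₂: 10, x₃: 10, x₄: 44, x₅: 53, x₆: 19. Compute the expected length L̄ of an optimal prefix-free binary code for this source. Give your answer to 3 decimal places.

2.326 bits/symbol

Probabilities are the counts divided by 181.
Repeatedly combine the two least-probable nodes; the expected code length is the sum of the merged weights.
merge 10/181 + 10/181 → 20/181
merge 19/181 + 20/181 → 39/181
merge 39/181 + 44/181 → 83/181
merge 45/181 + 53/181 → 98/181
merge 83/181 + 98/181 → 1
L = 20/181 + 39/181 + 83/181 + 98/181 + 1 = 421/181 ≈ 2.326 bits/symbol.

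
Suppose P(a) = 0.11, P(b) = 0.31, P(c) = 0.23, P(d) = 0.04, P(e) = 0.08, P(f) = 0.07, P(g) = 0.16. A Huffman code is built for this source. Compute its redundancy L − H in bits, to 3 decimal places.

Entropy H = −Σ p log₂ p ≈ 2.5306 bits.
Huffman merges: 1/25+7/100→11/100; 2/25+11/100→19/100; 11/100+4/25→27/100; 19/100+23/100→21/50; 27/100+31/100→29/50; 21/50+29/50→1. L = 257/100 ≈ 2.5700.
L − H = 2.5700 − 2.5306 = 0.039 bits.

0.039 bits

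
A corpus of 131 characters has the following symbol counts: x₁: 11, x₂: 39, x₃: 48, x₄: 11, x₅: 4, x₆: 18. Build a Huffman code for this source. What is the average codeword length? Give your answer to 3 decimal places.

Probabilities are the counts divided by 131.
Repeatedly combine the two least-probable nodes; the expected code length is the sum of the merged weights.
merge 4/131 + 11/131 → 15/131
merge 11/131 + 15/131 → 26/131
merge 18/131 + 26/131 → 44/131
merge 39/131 + 44/131 → 83/131
merge 48/131 + 83/131 → 1
L = 15/131 + 26/131 + 44/131 + 83/131 + 1 = 299/131 ≈ 2.282 bits/symbol.

2.282 bits/symbol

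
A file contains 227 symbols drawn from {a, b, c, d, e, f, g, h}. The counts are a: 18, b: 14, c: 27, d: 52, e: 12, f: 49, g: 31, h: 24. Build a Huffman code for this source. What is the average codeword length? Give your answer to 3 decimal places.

2.855 bits/symbol

Probabilities are the counts divided by 227.
Repeatedly combine the two least-probable nodes; the expected code length is the sum of the merged weights.
merge 12/227 + 14/227 → 26/227
merge 18/227 + 24/227 → 42/227
merge 26/227 + 27/227 → 53/227
merge 31/227 + 42/227 → 73/227
merge 49/227 + 52/227 → 101/227
merge 53/227 + 73/227 → 126/227
merge 101/227 + 126/227 → 1
L = 26/227 + 42/227 + 53/227 + 73/227 + 101/227 + 126/227 + 1 = 648/227 ≈ 2.855 bits/symbol.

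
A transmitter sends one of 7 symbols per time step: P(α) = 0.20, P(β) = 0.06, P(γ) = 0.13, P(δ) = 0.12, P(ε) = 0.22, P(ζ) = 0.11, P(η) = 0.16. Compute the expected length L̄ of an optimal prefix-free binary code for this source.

2.75 bits/symbol

Repeatedly combine the two least-probable nodes; the expected code length is the sum of the merged weights.
merge 3/50 + 11/100 → 17/100
merge 3/25 + 13/100 → 1/4
merge 4/25 + 17/100 → 33/100
merge 1/5 + 11/50 → 21/50
merge 1/4 + 33/100 → 29/50
merge 21/50 + 29/50 → 1
L = 17/100 + 1/4 + 33/100 + 21/50 + 29/50 + 1 = 11/4 = 2.75 bits/symbol.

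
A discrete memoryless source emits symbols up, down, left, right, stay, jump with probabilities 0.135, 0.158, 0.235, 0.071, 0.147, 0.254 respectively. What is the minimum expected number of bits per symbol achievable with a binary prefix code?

2.511 bits/symbol

Repeatedly combine the two least-probable nodes; the expected code length is the sum of the merged weights.
merge 71/1000 + 27/200 → 103/500
merge 147/1000 + 79/500 → 61/200
merge 103/500 + 47/200 → 441/1000
merge 127/500 + 61/200 → 559/1000
merge 441/1000 + 559/1000 → 1
L = 103/500 + 61/200 + 441/1000 + 559/1000 + 1 = 2511/1000 = 2.511 bits/symbol.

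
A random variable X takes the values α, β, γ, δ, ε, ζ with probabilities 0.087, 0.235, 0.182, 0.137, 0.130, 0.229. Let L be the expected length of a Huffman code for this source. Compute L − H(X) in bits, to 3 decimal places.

0.029 bits

Entropy H = −Σ p log₂ p ≈ 2.5073 bits.
Huffman merges: 87/1000+13/100→217/1000; 137/1000+91/500→319/1000; 217/1000+229/1000→223/500; 47/200+319/1000→277/500; 223/500+277/500→1. L = 317/125 ≈ 2.5360.
L − H = 2.5360 − 2.5073 = 0.029 bits.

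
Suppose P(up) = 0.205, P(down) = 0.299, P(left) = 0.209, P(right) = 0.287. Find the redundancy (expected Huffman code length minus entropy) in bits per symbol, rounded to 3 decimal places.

Entropy H = −Σ p log₂ p ≈ 1.9783 bits.
Huffman merges: 41/200+209/1000→207/500; 287/1000+299/1000→293/500; 207/500+293/500→1. L = 2 ≈ 2.0000.
L − H = 2.0000 − 1.9783 = 0.022 bits.

0.022 bits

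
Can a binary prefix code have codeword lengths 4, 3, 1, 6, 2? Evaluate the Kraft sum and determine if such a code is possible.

With common denominator 2^6 = 64: Σ 2^(−ℓᵢ) = 4/64 + 8/64 + 32/64 + 1/64 + 16/64 = 61/64 = 0.953125.
Kraft's inequality requires Σ ≤ 1; here Σ = 0.953125 ≤ 1, so such a prefix code exists.

0.953125; yes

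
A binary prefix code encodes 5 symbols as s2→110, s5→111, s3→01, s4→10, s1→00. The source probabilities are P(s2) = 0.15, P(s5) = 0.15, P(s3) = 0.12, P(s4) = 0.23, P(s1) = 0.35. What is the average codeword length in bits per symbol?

2.3 bits/symbol

L̄ = Σ pᵢ·ℓᵢ = 0.15·3 + 0.15·3 + 0.12·2 + 0.23·2 + 0.35·2 = 2.3 bits/symbol.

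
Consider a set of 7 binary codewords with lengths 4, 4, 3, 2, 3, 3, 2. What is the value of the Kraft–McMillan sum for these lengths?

1

With common denominator 2^4 = 16: Σ 2^(−ℓᵢ) = 1/16 + 1/16 + 2/16 + 4/16 + 2/16 + 2/16 + 4/16 = 16/16 = 1.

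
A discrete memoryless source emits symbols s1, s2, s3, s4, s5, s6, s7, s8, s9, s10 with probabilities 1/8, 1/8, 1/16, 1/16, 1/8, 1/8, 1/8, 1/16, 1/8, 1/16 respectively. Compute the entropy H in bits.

3.25 bits

Each probability is a power of 1/2, so log₂(1/p) is an integer.
H = Σ p·log₂(1/p) = 1/8·3 + 1/8·3 + 1/16·4 + 1/16·4 + 1/8·3 + 1/8·3 + 1/8·3 + 1/16·4 + 1/8·3 + 1/16·4 = 3.25 bits.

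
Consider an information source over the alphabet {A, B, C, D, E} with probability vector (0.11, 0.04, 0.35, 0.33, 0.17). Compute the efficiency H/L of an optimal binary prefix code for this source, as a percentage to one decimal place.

Entropy H = −Σ p log₂ p ≈ 2.0286 bits.
Huffman merges: 1/25+11/100→3/20; 3/20+17/100→8/25; 8/25+33/100→13/20; 7/20+13/20→1. L = 53/25 ≈ 2.1200.
Efficiency = H/L = 2.0286/2.1200 = 95.7%.

95.7%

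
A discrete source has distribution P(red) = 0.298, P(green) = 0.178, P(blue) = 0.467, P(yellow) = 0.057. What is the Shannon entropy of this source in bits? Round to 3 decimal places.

H = −Σ pᵢ log₂ pᵢ.
−0.298·log₂(0.298) = 0.5205
−0.178·log₂(0.178) = 0.4432
−0.467·log₂(0.467) = 0.5130
−0.057·log₂(0.057) = 0.2356
Sum ≈ 1.7123 → 1.712 bits.

1.712 bits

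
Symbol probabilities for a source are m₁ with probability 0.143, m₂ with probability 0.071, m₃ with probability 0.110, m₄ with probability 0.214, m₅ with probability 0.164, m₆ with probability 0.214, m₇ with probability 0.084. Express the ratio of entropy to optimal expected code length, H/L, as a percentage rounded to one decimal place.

99.1%

Entropy H = −Σ p log₂ p ≈ 2.7024 bits.
Huffman merges: 71/1000+21/250→31/200; 11/100+143/1000→253/1000; 31/200+41/250→319/1000; 107/500+107/500→107/250; 253/1000+319/1000→143/250; 107/250+143/250→1. L = 2727/1000 ≈ 2.7270.
Efficiency = H/L = 2.7024/2.7270 = 99.1%.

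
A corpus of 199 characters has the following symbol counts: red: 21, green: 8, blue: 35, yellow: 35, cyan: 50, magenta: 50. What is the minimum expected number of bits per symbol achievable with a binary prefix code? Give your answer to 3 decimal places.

Probabilities are the counts divided by 199.
Repeatedly combine the two least-probable nodes; the expected code length is the sum of the merged weights.
merge 8/199 + 21/199 → 29/199
merge 29/199 + 35/199 → 64/199
merge 35/199 + 50/199 → 85/199
merge 50/199 + 64/199 → 114/199
merge 85/199 + 114/199 → 1
L = 29/199 + 64/199 + 85/199 + 114/199 + 1 = 491/199 ≈ 2.467 bits/symbol.

2.467 bits/symbol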